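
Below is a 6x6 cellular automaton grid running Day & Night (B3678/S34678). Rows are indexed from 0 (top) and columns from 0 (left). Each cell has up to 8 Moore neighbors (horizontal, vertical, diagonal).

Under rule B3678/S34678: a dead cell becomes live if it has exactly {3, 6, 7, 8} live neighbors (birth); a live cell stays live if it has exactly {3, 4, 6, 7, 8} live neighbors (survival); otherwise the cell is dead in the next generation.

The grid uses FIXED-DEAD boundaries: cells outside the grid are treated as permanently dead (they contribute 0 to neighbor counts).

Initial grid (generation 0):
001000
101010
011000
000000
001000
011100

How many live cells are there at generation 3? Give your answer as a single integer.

Answer: 13

Derivation:
Simulating step by step:
Generation 0 (given above): 10 live cells
Generation 1: 11 live cells
010100
001000
010100
011000
011100
001000
Generation 2: 13 live cells
001000
011100
010000
111000
010100
011100
Generation 3: 13 live cells
011100
011000
001100
111000
001100
001000
Population at generation 3: 13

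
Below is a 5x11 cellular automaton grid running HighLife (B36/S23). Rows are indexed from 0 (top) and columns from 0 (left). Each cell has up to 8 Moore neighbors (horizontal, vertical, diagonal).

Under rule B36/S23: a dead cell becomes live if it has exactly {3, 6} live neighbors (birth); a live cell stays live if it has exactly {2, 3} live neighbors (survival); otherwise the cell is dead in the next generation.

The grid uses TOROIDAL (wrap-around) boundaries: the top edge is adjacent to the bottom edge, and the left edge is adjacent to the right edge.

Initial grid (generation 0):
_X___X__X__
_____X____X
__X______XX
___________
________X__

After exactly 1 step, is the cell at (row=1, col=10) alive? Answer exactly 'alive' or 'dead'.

Answer: alive

Derivation:
Simulating step by step:
Generation 0 (given above): 9 live cells
Generation 1: 6 live cells
_________X_
X_________X
_________XX
_________X_
___________

Cell (1,10) at generation 1: 1 -> alive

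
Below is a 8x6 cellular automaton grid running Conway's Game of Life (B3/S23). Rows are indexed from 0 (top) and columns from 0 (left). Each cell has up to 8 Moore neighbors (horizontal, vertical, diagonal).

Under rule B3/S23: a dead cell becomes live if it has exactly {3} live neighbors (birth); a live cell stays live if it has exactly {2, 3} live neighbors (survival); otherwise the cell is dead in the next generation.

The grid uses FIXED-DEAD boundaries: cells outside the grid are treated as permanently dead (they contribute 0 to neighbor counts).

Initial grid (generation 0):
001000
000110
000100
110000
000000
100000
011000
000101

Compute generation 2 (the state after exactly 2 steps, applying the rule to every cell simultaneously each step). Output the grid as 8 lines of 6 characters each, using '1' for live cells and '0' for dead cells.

Answer: 001110
000000
001010
011100
110000
000000
011000
011000

Derivation:
Simulating step by step:
Generation 0 (given above): 11 live cells
Generation 1: 13 live cells
000100
001110
001110
000000
110000
010000
011000
001000
Generation 2: 14 live cells
(generation 2 grid is the final answer)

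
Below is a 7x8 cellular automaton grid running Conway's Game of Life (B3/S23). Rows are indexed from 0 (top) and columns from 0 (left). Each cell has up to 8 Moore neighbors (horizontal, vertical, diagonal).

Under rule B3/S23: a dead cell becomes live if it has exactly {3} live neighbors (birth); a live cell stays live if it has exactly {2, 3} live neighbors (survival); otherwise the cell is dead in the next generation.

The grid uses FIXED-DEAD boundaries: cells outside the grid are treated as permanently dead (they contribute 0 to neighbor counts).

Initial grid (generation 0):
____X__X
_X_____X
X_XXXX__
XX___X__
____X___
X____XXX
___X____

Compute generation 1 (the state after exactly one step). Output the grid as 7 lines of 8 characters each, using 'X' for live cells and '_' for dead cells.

Answer: ________
_XX__XX_
X_XXXXX_
XXX__X__
XX__X___
____XXX_
______X_

Derivation:
Simulating step by step:
Generation 0 (given above): 18 live cells
Generation 1: 21 live cells
(generation 1 grid is the final answer)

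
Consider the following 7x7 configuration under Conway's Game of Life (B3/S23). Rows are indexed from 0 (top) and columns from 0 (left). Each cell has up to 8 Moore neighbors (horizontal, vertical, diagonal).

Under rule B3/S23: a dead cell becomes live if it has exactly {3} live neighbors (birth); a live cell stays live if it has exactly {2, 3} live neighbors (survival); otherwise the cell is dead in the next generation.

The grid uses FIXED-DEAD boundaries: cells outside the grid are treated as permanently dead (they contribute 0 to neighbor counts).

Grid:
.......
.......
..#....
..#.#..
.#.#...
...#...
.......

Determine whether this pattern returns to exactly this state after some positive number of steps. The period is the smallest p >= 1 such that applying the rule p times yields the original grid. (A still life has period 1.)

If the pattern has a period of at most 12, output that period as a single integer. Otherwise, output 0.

Answer: 2

Derivation:
Simulating and comparing each generation to the original:
Gen 0 (original, given above): 6 live cells
Gen 1: 6 live cells, differs from original
Gen 2: 6 live cells, MATCHES original -> period = 2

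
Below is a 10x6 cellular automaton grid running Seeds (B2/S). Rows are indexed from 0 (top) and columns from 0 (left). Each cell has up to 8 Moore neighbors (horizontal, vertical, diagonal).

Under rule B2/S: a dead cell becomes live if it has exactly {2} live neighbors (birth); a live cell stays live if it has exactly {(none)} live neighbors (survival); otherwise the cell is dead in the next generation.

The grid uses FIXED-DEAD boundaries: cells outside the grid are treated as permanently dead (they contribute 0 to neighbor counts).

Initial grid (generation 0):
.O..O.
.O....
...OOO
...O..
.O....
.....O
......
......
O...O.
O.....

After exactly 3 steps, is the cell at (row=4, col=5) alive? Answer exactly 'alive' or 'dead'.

Answer: dead

Derivation:
Simulating step by step:
Generation 0 (given above): 12 live cells
Generation 1: 8 live cells
O.O...
O.....
......
.....O
..O.O.
......
......
......
.O....
.O....
Generation 2: 9 live cells
......
......
......
...OO.
...O.O
...O..
......
......
O.O...
O.O...
Generation 3: 8 live cells
......
......
...OO.
..O..O
......
..O...
......
.O....
...O..
...O..

Cell (4,5) at generation 3: 0 -> dead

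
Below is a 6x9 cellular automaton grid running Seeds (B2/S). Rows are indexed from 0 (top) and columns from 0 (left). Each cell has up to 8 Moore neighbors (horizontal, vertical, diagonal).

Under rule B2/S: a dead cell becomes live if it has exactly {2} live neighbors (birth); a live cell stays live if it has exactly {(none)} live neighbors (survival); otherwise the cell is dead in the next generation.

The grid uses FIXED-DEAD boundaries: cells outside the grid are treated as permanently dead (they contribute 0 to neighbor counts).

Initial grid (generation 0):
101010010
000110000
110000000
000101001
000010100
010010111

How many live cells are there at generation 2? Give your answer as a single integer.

Answer: 12

Derivation:
Simulating step by step:
Generation 0 (given above): 18 live cells
Generation 1: 11 live cells
010001000
000001000
000001000
111000110
001000000
000100000
Generation 2: 12 live cells
000010100
000000000
101010010
000101000
100000110
001000000
Population at generation 2: 12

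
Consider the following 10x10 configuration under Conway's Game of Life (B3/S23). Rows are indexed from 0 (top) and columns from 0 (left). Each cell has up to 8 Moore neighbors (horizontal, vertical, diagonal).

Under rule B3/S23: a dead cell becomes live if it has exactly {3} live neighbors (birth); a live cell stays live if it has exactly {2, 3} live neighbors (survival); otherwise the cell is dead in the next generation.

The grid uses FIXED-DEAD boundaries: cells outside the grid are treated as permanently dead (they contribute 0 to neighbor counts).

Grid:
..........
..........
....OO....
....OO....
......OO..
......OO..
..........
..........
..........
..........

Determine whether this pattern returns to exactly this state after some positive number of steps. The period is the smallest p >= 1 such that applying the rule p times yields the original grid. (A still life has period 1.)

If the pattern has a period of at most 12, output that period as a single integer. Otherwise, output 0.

Answer: 2

Derivation:
Simulating and comparing each generation to the original:
Gen 0 (original, given above): 8 live cells
Gen 1: 6 live cells, differs from original
Gen 2: 8 live cells, MATCHES original -> period = 2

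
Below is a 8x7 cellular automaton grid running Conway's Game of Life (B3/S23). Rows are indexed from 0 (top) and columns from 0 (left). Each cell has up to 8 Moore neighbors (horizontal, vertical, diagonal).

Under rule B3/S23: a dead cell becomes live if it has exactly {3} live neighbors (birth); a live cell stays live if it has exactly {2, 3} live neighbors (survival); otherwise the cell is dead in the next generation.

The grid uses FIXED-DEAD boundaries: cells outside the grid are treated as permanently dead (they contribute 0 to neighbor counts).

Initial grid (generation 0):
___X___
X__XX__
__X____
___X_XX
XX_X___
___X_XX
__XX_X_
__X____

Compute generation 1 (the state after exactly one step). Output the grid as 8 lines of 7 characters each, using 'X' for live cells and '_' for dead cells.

Answer: ___XX__
__XXX__
__X__X_
_X_XX__
___X___
_X_X_XX
__XX_XX
__XX___

Derivation:
Simulating step by step:
Generation 0 (given above): 18 live cells
Generation 1: 21 live cells
(generation 1 grid is the final answer)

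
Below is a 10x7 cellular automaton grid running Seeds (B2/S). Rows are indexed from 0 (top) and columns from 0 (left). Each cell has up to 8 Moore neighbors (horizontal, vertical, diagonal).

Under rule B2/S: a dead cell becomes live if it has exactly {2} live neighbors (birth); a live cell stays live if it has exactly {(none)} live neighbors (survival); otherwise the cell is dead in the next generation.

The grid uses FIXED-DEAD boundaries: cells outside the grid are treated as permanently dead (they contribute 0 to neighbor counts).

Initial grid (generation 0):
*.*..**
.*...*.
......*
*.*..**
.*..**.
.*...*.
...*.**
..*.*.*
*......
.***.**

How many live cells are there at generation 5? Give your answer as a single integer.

Simulating step by step:
Generation 0 (given above): 28 live cells
Generation 1: 15 live cells
....*..
*.*.*..
*.*.*..
...*...
...*...
*..*...
.*.....
.*.....
.......
*...*..
Generation 2: 10 live cells
.*...*.
.......
.....*.
.*.....
.......
.*..*..
.......
*.*....
**.....
.......
Generation 3: 12 live cells
.......
....***
.......
.......
***....
.......
*.**...
.......
..*....
**.....
Generation 4: 9 live cells
....*.*
.......
....*.*
*.*....
.......
.......
.*.....
.......
*......
..*....
Generation 5: 15 live cells
.....*.
...**.*
.*.*.*.
.*.*.*.
.*.....
.......
.......
**.....
.*.....
.*.....
Population at generation 5: 15

Answer: 15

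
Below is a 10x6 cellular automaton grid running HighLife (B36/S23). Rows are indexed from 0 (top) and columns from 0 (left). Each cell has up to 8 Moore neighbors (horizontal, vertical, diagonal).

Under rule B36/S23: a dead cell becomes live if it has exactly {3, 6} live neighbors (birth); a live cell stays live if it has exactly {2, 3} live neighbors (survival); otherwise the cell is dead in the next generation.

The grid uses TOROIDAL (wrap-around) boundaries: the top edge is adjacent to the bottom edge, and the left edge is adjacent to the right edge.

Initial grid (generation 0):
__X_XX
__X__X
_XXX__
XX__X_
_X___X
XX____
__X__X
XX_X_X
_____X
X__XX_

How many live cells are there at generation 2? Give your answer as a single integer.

Simulating step by step:
Generation 0 (given above): 25 live cells
Generation 1: 29 live cells
XXX___
X____X
___XXX
___XXX
X_X__X
_XX__X
X_X_XX
_XX__X
_XXX__
X__X__
Generation 2: 17 live cells
__X___
__XX__
___X__
__X___
__X___
X_X___
_X__X_
_____X
___XX_
XXXX__
Population at generation 2: 17

Answer: 17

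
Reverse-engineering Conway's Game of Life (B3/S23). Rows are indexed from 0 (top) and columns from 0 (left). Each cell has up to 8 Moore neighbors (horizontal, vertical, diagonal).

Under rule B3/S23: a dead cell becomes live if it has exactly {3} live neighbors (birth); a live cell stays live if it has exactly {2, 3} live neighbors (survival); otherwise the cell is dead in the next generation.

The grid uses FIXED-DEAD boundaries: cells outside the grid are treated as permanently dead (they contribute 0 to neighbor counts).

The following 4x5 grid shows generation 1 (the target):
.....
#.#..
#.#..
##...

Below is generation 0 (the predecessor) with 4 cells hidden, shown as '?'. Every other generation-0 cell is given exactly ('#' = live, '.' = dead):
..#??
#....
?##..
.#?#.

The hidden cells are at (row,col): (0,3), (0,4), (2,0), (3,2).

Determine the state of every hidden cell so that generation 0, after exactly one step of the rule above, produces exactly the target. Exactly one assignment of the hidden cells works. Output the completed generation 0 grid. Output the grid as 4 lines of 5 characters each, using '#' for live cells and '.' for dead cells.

Hidden generation-0 cells (in order): (0,3), (0,4), (2,0), (3,2).
A hidden cell only influences target cells in its own 3x3 neighborhood. Try each of the 2^4 = 16 assignments, step the completed generation 0 forward once under B3/S23, and compare with the target:
  (0,3)=. (0,4)=. (2,0)=. (3,2)=. -> step gives (1,0)='.' but target has '#' -> reject
  (0,3)=. (0,4)=. (2,0)=. (3,2)=# -> step gives (1,0)='.' but target has '#' -> reject
  (0,3)=. (0,4)=. (2,0)=# (3,2)=. -> step reproduces the target at every cell -> ACCEPT
  (0,3)=. (0,4)=. (2,0)=# (3,2)=# -> step gives (2,2)='.' but target has '#' -> reject
  (0,3)=. (0,4)=# (2,0)=. (3,2)=. -> step gives (1,0)='.' but target has '#' -> reject
  (0,3)=. (0,4)=# (2,0)=. (3,2)=# -> step gives (1,0)='.' but target has '#' -> reject
  (0,3)=. (0,4)=# (2,0)=# (3,2)=. -> step gives (1,3)='#' but target has '.' -> reject
  (0,3)=. (0,4)=# (2,0)=# (3,2)=# -> step gives (1,3)='#' but target has '.' -> reject
  (0,3)=# (0,4)=. (2,0)=. (3,2)=. -> step gives (1,0)='.' but target has '#' -> reject
  (0,3)=# (0,4)=. (2,0)=. (3,2)=# -> step gives (1,0)='.' but target has '#' -> reject
  (0,3)=# (0,4)=. (2,0)=# (3,2)=. -> step gives (1,2)='.' but target has '#' -> reject
  (0,3)=# (0,4)=. (2,0)=# (3,2)=# -> step gives (1,2)='.' but target has '#' -> reject
  (0,3)=# (0,4)=# (2,0)=. (3,2)=. -> step gives (0,3)='#' but target has '.' -> reject
  (0,3)=# (0,4)=# (2,0)=. (3,2)=# -> step gives (0,3)='#' but target has '.' -> reject
  (0,3)=# (0,4)=# (2,0)=# (3,2)=. -> step gives (0,3)='#' but target has '.' -> reject
  (0,3)=# (0,4)=# (2,0)=# (3,2)=# -> step gives (0,3)='#' but target has '.' -> reject
Unique solution: (0,3)=dead, (0,4)=dead, (2,0)=live, (3,2)=dead.
Check: live-neighbor counts of every cell in the completed generation 0:
12010
25320
34321
33411
Applying B3/S23 to generation 0 with these counts gives:
.....
#.#..
#.#..
##...
which matches the target exactly.

Answer: ..#..
#....
###..
.#.#.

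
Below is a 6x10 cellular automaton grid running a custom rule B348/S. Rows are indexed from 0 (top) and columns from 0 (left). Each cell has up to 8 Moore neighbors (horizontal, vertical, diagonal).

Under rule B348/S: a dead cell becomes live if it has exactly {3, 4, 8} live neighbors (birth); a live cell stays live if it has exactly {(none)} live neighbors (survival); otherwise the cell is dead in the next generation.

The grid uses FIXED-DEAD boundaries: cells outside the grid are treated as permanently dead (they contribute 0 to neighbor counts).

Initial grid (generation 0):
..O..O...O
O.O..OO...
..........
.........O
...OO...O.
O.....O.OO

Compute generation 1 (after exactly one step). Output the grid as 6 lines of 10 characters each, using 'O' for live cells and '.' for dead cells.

Simulating step by step:
Generation 0 (given above): 15 live cells
Generation 1: 6 live cells
(generation 1 grid is the final answer)

Answer: .O....O...
.O........
..........
..........
.......O.O
.......O..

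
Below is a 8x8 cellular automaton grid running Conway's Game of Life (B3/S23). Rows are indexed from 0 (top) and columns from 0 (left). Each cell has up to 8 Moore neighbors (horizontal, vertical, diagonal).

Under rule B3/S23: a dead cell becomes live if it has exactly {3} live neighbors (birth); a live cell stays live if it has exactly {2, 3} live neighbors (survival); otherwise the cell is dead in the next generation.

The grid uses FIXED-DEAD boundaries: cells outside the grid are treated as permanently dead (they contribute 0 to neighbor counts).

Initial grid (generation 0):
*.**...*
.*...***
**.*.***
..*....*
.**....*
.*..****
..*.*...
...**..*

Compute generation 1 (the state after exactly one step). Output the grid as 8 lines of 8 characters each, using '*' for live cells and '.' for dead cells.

Answer: .**....*
...*.*..
**..**..
*..*...*
.***.*.*
.*..****
..*....*
...**...

Derivation:
Simulating step by step:
Generation 0 (given above): 29 live cells
Generation 1: 26 live cells
(generation 1 grid is the final answer)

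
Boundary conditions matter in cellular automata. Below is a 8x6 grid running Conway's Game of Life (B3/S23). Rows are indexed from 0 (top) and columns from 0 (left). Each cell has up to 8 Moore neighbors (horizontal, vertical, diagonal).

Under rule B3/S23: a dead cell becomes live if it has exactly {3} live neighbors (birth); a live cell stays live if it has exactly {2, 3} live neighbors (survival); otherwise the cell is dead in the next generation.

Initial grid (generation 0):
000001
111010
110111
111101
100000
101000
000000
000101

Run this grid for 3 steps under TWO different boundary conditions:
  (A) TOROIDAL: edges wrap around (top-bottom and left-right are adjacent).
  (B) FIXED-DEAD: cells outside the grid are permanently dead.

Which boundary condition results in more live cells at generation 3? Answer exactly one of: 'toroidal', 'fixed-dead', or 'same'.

Under TOROIDAL boundary, generation 3:
000000
010010
001000
000000
000000
000000
000100
010010
Population = 6

Under FIXED-DEAD boundary, generation 3:
000000
000000
000000
000100
000000
000000
000000
000000
Population = 1

Comparison: toroidal=6, fixed-dead=1 -> toroidal

Answer: toroidal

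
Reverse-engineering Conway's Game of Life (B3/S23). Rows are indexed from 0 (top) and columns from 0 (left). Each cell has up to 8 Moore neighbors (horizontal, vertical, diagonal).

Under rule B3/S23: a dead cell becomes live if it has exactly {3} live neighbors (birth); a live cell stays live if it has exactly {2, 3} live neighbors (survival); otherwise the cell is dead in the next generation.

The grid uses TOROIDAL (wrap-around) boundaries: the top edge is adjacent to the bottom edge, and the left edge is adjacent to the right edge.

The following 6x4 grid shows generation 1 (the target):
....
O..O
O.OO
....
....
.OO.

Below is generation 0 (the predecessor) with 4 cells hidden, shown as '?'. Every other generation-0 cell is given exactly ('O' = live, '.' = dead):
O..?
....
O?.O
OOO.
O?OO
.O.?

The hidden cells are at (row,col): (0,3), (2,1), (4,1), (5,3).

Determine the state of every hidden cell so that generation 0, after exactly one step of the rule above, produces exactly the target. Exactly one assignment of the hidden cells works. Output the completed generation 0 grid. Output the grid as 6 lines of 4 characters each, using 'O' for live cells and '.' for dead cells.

Answer: O...
....
O..O
OOO.
O.OO
.O..

Derivation:
Hidden generation-0 cells (in order): (0,3), (2,1), (4,1), (5,3).
A hidden cell only influences target cells in its own 3x3 neighborhood. Try each of the 2^4 = 16 assignments, step the completed generation 0 forward once under B3/S23, and compare with the target:
  (0,3)=. (2,1)=. (4,1)=. (5,3)=. -> step reproduces the target at every cell -> ACCEPT
  (0,3)=. (2,1)=. (4,1)=. (5,3)=O -> step gives (0,0)='O' but target has '.' -> reject
  (0,3)=. (2,1)=. (4,1)=O (5,3)=. -> step gives (5,1)='.' but target has 'O' -> reject
  (0,3)=. (2,1)=. (4,1)=O (5,3)=O -> step gives (0,0)='O' but target has '.' -> reject
  (0,3)=. (2,1)=O (4,1)=. (5,3)=. -> step gives (1,0)='.' but target has 'O' -> reject
  (0,3)=. (2,1)=O (4,1)=. (5,3)=O -> step gives (0,0)='O' but target has '.' -> reject
  (0,3)=. (2,1)=O (4,1)=O (5,3)=. -> step gives (1,0)='.' but target has 'O' -> reject
  (0,3)=. (2,1)=O (4,1)=O (5,3)=O -> step gives (0,0)='O' but target has '.' -> reject
  (0,3)=O (2,1)=. (4,1)=. (5,3)=. -> step gives (0,0)='O' but target has '.' -> reject
  (0,3)=O (2,1)=. (4,1)=. (5,3)=O -> step gives (0,0)='O' but target has '.' -> reject
  (0,3)=O (2,1)=. (4,1)=O (5,3)=. -> step gives (0,0)='O' but target has '.' -> reject
  (0,3)=O (2,1)=. (4,1)=O (5,3)=O -> step gives (0,0)='O' but target has '.' -> reject
  (0,3)=O (2,1)=O (4,1)=. (5,3)=. -> step gives (0,0)='O' but target has '.' -> reject
  (0,3)=O (2,1)=O (4,1)=. (5,3)=O -> step gives (0,0)='O' but target has '.' -> reject
  (0,3)=O (2,1)=O (4,1)=O (5,3)=. -> step gives (0,0)='O' but target has '.' -> reject
  (0,3)=O (2,1)=O (4,1)=O (5,3)=O -> step gives (0,0)='O' but target has '.' -> reject
Unique solution: (0,3)=dead, (2,1)=dead, (4,1)=dead, (5,3)=dead.
Check: live-neighbor counts of every cell in the completed generation 0:
1211
3213
3433
5547
4644
4334
Applying B3/S23 to generation 0 with these counts gives:
....
O..O
O.OO
....
....
.OO.
which matches the target exactly.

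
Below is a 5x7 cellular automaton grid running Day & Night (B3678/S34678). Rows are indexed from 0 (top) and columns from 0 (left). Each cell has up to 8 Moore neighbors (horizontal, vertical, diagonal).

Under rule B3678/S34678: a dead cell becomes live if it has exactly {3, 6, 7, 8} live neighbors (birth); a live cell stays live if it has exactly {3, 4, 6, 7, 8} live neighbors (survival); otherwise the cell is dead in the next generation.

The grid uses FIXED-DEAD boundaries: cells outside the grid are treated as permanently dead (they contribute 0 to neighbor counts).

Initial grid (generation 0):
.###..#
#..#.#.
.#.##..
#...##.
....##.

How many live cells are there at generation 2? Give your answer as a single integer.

Answer: 7

Derivation:
Simulating step by step:
Generation 0 (given above): 15 live cells
Generation 1: 10 live cells
..#.#..
..##...
#.##...
.....#.
....##.
Generation 2: 7 live cells
.......
..#.#..
.####..
...#...
.......
Population at generation 2: 7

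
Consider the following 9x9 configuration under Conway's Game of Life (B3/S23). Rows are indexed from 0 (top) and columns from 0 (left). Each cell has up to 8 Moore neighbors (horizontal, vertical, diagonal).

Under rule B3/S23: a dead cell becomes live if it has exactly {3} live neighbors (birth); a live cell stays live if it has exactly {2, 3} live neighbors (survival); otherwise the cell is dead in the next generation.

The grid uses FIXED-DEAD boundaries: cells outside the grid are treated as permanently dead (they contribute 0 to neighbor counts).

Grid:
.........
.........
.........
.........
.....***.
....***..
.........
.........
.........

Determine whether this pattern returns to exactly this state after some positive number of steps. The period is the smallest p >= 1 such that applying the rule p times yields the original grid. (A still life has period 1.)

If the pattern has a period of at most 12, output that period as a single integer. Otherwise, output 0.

Simulating and comparing each generation to the original:
Gen 0 (original, given above): 6 live cells
Gen 1: 6 live cells, differs from original
Gen 2: 6 live cells, MATCHES original -> period = 2

Answer: 2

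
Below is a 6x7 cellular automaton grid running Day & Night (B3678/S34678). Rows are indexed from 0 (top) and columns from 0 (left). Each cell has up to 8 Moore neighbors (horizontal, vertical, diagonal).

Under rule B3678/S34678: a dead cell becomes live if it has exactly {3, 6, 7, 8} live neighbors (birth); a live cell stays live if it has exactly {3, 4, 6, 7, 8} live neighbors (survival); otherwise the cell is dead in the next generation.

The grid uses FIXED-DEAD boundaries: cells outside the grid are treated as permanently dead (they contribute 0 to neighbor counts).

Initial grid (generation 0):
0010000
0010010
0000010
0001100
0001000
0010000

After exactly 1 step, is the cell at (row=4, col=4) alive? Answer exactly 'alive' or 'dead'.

Answer: alive

Derivation:
Simulating step by step:
Generation 0 (given above): 8 live cells
Generation 1: 5 live cells
0000000
0000000
0001000
0000100
0011100
0000000

Cell (4,4) at generation 1: 1 -> alive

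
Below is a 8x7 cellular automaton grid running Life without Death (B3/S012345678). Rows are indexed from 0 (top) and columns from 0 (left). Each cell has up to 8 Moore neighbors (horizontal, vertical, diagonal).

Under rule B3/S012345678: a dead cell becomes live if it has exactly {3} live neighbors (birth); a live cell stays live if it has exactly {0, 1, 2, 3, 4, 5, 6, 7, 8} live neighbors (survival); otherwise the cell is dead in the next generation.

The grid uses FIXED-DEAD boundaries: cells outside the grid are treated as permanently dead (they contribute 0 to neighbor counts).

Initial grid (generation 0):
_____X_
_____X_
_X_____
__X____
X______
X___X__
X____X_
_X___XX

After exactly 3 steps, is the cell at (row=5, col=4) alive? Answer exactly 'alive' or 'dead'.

Simulating step by step:
Generation 0 (given above): 12 live cells
Generation 1: 18 live cells
_____X_
_____X_
_X_____
_XX____
XX_____
XX__X__
XX__XXX
_X___XX
Generation 2: 23 live cells
_____X_
_____X_
_XX____
_XX____
XX_____
XXX_X__
XXX_XXX
XX__XXX
Generation 3: 26 live cells
_____X_
_____X_
_XX____
_XX____
XX_X___
XXX_X__
XXX_XXX
XXXXXXX

Cell (5,4) at generation 3: 1 -> alive

Answer: alive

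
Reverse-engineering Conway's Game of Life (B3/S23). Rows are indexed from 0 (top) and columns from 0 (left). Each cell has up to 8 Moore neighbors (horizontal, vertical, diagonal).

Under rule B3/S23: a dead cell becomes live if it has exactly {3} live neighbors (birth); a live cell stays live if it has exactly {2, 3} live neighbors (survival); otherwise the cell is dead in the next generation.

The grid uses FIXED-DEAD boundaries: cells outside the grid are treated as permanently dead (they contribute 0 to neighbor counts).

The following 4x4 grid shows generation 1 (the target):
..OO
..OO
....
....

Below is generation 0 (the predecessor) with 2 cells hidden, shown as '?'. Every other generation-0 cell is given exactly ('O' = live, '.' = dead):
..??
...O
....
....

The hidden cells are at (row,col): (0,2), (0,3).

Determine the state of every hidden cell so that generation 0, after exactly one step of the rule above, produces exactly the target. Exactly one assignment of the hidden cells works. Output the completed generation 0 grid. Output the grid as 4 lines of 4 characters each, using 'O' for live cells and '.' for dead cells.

Answer: ..OO
...O
....
....

Derivation:
Hidden generation-0 cells (in order): (0,2), (0,3).
A hidden cell only influences target cells in its own 3x3 neighborhood. Try each of the 2^2 = 4 assignments, step the completed generation 0 forward once under B3/S23, and compare with the target:
  (0,2)=. (0,3)=. -> step gives (0,2)='.' but target has 'O' -> reject
  (0,2)=. (0,3)=O -> step gives (0,2)='.' but target has 'O' -> reject
  (0,2)=O (0,3)=. -> step gives (0,2)='.' but target has 'O' -> reject
  (0,2)=O (0,3)=O -> step reproduces the target at every cell -> ACCEPT
Unique solution: (0,2)=live, (0,3)=live.
Check: live-neighbor counts of every cell in the completed generation 0:
0122
0132
0011
0000
Applying B3/S23 to generation 0 with these counts gives:
..OO
..OO
....
....
which matches the target exactly.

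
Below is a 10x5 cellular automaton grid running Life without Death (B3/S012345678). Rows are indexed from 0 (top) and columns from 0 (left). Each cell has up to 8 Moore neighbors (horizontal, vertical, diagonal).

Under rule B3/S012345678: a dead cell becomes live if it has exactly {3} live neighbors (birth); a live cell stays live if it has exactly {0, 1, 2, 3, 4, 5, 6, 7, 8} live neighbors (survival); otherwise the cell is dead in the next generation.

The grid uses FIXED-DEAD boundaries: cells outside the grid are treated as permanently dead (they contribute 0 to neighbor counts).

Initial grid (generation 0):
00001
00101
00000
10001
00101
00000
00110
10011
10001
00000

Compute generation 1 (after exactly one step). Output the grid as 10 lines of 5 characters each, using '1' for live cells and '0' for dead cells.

Simulating step by step:
Generation 0 (given above): 14 live cells
Generation 1: 24 live cells
(generation 1 grid is the final answer)

Answer: 00011
00111
00010
10011
00111
00100
00111
11111
10011
00000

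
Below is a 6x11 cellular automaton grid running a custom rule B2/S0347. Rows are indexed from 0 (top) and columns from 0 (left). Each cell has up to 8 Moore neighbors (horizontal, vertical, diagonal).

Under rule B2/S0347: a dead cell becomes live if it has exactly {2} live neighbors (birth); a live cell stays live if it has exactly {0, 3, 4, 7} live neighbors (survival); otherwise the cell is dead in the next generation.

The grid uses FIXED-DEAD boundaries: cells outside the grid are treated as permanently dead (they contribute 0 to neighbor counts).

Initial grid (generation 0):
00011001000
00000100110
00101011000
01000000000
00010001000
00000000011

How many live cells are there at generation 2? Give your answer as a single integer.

Simulating step by step:
Generation 0 (given above): 15 live cells
Generation 1: 19 live cells
00000110010
00100100100
01010000010
00001100100
00110001111
00000000100
Generation 2: 22 live cells
00001001100
01010001001
00000011000
01001010100
00000111110
00110000101
Population at generation 2: 22

Answer: 22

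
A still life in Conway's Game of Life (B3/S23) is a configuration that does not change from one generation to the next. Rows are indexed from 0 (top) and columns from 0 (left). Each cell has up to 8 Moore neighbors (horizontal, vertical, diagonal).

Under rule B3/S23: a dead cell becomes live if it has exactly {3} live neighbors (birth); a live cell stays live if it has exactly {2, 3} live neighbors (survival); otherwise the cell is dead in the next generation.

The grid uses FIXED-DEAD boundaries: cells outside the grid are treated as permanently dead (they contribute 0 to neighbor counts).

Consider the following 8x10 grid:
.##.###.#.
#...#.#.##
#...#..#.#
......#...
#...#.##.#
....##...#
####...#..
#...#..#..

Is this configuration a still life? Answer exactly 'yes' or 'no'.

Compute generation 1 and compare to generation 0 (given above):
Generation 1:
.#.##.#.##
#...#.#..#
......##.#
......#...
....#.###.
#.#.##.#..
####.##.#.
#.##......
Cell (0,2) differs: gen0=1 vs gen1=0 -> NOT a still life.

Answer: no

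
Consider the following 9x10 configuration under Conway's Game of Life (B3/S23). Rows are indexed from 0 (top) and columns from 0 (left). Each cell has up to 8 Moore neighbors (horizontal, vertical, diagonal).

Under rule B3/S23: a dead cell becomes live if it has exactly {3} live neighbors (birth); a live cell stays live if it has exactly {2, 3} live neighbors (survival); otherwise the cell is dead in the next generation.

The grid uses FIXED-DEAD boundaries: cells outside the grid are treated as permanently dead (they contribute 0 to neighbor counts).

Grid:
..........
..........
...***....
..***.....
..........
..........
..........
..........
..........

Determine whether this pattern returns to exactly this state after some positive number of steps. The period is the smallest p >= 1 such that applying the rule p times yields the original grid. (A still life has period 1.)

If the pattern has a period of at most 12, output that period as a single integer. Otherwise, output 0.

Answer: 2

Derivation:
Simulating and comparing each generation to the original:
Gen 0 (original, given above): 6 live cells
Gen 1: 6 live cells, differs from original
Gen 2: 6 live cells, MATCHES original -> period = 2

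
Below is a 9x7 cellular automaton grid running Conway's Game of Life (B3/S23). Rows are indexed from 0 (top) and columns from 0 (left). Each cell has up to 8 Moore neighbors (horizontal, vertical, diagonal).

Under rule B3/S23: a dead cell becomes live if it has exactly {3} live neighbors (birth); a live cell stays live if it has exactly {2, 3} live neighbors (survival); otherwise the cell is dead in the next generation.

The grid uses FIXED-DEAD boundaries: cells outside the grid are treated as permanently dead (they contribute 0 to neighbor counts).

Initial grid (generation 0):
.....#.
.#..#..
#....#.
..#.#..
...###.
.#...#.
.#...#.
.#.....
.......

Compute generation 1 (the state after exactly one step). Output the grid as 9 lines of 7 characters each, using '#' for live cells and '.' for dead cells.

Answer: .......
....##.
.#.###.
.......
..##.#.
..#..##
###....
.......
.......

Derivation:
Simulating step by step:
Generation 0 (given above): 15 live cells
Generation 1: 15 live cells
(generation 1 grid is the final answer)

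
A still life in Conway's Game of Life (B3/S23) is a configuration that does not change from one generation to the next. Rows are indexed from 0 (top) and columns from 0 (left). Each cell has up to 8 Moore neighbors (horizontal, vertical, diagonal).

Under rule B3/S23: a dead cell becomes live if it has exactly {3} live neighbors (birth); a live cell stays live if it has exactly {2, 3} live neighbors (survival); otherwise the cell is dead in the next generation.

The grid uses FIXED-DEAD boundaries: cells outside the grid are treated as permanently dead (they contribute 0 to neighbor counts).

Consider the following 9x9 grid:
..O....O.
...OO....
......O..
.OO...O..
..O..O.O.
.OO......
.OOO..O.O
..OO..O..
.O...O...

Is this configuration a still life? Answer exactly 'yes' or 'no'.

Answer: no

Derivation:
Compute generation 1 and compare to generation 0 (given above):
Generation 1:
...O.....
...O.....
..OO.O...
.OO..OOO.
...O..O..
......OO.
.......O.
...OOOOO.
..O......
Cell (0,2) differs: gen0=1 vs gen1=0 -> NOT a still life.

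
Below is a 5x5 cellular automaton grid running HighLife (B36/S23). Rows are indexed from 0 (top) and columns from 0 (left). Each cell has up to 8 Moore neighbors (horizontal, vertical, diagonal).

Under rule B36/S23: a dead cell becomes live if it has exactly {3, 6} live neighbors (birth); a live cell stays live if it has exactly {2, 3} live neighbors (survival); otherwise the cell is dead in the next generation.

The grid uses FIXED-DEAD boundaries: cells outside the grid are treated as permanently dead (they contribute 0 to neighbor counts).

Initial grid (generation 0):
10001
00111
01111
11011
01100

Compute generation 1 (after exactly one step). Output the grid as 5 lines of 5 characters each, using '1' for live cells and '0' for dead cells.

Simulating step by step:
Generation 0 (given above): 15 live cells
Generation 1: 8 live cells
(generation 1 grid is the final answer)

Answer: 00001
00000
10000
10001
11110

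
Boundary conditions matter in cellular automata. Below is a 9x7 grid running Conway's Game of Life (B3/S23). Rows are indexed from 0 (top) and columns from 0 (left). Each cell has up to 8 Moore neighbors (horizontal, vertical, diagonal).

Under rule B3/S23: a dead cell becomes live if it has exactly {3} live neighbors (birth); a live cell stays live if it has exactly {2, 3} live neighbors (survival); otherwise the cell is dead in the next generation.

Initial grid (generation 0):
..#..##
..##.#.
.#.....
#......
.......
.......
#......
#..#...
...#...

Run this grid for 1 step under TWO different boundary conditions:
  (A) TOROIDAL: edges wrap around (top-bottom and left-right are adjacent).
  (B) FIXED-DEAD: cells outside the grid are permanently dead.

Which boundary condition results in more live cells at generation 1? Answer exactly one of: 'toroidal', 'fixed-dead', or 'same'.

Under TOROIDAL boundary, generation 1:
..#..##
.######
.##....
.......
.......
.......
.......
.......
..###.#
Population = 15

Under FIXED-DEAD boundary, generation 1:
..#####
.######
.##....
.......
.......
.......
.......
.......
.......
Population = 13

Comparison: toroidal=15, fixed-dead=13 -> toroidal

Answer: toroidal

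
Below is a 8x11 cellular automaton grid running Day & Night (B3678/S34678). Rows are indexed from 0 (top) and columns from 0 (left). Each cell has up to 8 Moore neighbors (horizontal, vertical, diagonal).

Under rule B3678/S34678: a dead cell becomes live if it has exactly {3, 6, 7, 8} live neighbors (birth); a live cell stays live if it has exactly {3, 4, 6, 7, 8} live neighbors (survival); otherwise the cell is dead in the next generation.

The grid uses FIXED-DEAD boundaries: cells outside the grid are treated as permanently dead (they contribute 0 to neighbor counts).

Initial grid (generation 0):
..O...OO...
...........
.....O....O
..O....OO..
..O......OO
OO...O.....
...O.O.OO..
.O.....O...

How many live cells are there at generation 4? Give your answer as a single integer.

Answer: 0

Derivation:
Simulating step by step:
Generation 0 (given above): 20 live cells
Generation 1: 14 live cells
...........
......O....
...........
..........O
........O..
..O.O.O.OO.
OOO.O......
......O.O..
Generation 2: 7 live cells
...........
...........
...........
...........
.......O...
.....O.O...
.O......OO.
.O.........
Generation 3: 2 live cells
...........
...........
...........
...........
......O....
......O....
...........
...........
Generation 4: 0 live cells
...........
...........
...........
...........
...........
...........
...........
...........
Population at generation 4: 0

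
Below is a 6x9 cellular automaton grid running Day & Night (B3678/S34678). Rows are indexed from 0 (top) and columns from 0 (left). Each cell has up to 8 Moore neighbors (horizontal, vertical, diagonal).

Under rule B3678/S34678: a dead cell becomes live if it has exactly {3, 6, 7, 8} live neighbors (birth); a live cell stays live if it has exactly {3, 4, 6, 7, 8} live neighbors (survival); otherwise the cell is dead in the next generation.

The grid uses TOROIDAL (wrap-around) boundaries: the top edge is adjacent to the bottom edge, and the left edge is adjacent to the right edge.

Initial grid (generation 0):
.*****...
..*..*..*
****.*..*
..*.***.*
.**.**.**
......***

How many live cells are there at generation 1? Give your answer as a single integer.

Answer: 30

Derivation:
Simulating step by step:
Generation 0 (given above): 28 live cells
Generation 1: 30 live cells
*.****..*
.******..
****.*..*
**.*..*.*
....*.***
......***
Population at generation 1: 30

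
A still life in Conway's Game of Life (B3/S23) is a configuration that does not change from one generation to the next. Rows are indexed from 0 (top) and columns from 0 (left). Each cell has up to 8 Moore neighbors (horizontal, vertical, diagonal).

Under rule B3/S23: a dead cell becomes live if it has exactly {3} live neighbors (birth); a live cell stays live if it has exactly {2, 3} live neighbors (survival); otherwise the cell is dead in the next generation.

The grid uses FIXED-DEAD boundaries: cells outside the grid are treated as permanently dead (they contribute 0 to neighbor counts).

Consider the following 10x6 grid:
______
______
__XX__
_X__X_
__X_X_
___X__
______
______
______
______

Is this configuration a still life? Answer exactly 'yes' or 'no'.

Answer: yes

Derivation:
Compute generation 1 and compare to generation 0 (given above):
Generation 1:
______
______
__XX__
_X__X_
__X_X_
___X__
______
______
______
______
The grids are IDENTICAL -> still life.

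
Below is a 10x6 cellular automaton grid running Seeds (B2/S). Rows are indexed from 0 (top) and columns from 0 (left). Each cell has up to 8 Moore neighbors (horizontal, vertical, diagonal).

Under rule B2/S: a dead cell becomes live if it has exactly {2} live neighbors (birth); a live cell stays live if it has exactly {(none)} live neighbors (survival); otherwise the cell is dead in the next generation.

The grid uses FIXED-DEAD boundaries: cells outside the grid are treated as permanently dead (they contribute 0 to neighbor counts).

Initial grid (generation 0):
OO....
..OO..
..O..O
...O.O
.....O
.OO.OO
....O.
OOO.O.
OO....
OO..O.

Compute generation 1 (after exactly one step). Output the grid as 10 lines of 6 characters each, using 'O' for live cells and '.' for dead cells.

Simulating step by step:
Generation 0 (given above): 23 live cells
Generation 1: 10 live cells
(generation 1 grid is the final answer)

Answer: ...O..
O...O.
.O....
..O...
.O....
......
......
.....O
....OO
..O...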